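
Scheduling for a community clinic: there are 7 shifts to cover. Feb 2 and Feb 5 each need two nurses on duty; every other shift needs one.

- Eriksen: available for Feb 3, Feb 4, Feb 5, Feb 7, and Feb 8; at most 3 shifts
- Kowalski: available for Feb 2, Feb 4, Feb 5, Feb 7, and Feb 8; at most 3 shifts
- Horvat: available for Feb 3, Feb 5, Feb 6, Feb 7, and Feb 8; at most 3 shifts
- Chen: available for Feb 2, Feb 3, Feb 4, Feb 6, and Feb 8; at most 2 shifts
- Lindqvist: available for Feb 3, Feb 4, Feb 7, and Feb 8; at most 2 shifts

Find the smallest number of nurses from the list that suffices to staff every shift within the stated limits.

9 slots to fill and no one can take more than 3, so at least ⌈9/3⌉ = 3 nurses are needed.
No set of 3 nurses can cover every shift (each such set leaves at least one shift with no one available or exceeds a cap).
Eriksen, Kowalski, Horvat, and Chen alone can cover everything: Feb 2→Kowalski+Chen, Feb 3→Eriksen, Feb 4→Eriksen, Feb 5→Eriksen+Kowalski, Feb 6→Horvat, Feb 7→Kowalski, Feb 8→Horvat.

4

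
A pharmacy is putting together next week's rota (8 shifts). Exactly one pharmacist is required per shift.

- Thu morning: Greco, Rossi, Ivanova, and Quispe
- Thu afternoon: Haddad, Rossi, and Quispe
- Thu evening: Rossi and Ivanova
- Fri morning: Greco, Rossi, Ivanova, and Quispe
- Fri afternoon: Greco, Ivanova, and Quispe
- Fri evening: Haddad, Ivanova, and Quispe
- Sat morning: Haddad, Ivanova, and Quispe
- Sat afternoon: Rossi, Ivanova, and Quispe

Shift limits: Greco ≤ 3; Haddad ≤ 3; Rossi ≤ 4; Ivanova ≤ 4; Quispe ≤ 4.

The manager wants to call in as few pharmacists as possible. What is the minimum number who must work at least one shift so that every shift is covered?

8 slots to fill and no one can take more than 4, so at least ⌈8/4⌉ = 2 pharmacists are needed.
Rossi and Ivanova alone can cover everything: Thu morning→Rossi, Thu afternoon→Rossi, Thu evening→Rossi, Fri morning→Rossi, Fri afternoon→Ivanova, Fri evening→Ivanova, Sat morning→Ivanova, Sat afternoon→Ivanova.

2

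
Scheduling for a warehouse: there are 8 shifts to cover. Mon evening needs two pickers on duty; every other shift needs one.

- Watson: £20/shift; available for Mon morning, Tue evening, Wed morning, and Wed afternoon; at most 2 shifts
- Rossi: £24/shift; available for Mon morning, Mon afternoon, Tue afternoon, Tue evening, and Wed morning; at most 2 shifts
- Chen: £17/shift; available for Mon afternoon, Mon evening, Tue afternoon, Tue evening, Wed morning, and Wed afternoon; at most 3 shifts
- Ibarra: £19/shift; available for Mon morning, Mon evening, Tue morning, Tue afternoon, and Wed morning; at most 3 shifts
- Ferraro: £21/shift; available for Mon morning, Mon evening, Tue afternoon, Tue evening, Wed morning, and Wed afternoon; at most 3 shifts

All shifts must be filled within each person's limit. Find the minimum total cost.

Tue morning can only be covered by Ibarra, so that assignment is forced.
Picking the cheapest available picker for each shift independently would cost £159, but that ignores the shift limits.
An optimal schedule: Mon morning→Ibarra, Mon afternoon→Chen, Mon evening→Chen+Ibarra, Tue morning→Ibarra, Tue afternoon→Ferraro, Tue evening→Watson, Wed morning→Watson, Wed afternoon→Chen.
Total: 19 + 17 + 17 + 19 + 19 + 21 + 20 + 20 + 17 = £169.

£169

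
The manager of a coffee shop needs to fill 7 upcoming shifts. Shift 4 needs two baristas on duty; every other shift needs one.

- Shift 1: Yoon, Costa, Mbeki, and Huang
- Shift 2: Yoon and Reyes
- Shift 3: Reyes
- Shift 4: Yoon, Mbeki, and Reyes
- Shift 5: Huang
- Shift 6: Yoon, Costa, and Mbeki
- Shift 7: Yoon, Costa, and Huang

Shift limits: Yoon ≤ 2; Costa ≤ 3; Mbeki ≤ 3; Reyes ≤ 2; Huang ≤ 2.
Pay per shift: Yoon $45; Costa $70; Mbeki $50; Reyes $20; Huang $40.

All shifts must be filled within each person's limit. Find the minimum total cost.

Shift 3 can only be covered by Reyes, so that assignment is forced.
Shift 5 can only be covered by Huang, so that assignment is forced.
Picking the cheapest available barista for each shift independently would cost $270, but that ignores the shift limits.
An optimal schedule: Shift 1→Mbeki, Shift 2→Reyes, Shift 3→Reyes, Shift 4→Yoon+Mbeki, Shift 5→Huang, Shift 6→Yoon, Shift 7→Huang.
Total: 50 + 20 + 20 + 45 + 50 + 40 + 45 + 40 = $310.

$310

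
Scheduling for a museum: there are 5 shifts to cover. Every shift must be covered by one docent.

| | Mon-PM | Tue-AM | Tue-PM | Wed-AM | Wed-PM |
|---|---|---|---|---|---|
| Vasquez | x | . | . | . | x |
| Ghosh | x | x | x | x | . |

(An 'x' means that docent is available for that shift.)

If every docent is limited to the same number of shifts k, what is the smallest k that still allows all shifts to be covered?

With 2 docents and 5 worker-slots to fill, someone must work at least ⌈5/2⌉ = 3 shifts, so k ≥ 3.
k = 3 works: Mon-PM→Vasquez, Tue-AM→Ghosh, Tue-PM→Ghosh, Wed-AM→Ghosh, Wed-PM→Vasquez.
Loads: Vasquez 2, Ghosh 3 — all ≤ 3.

3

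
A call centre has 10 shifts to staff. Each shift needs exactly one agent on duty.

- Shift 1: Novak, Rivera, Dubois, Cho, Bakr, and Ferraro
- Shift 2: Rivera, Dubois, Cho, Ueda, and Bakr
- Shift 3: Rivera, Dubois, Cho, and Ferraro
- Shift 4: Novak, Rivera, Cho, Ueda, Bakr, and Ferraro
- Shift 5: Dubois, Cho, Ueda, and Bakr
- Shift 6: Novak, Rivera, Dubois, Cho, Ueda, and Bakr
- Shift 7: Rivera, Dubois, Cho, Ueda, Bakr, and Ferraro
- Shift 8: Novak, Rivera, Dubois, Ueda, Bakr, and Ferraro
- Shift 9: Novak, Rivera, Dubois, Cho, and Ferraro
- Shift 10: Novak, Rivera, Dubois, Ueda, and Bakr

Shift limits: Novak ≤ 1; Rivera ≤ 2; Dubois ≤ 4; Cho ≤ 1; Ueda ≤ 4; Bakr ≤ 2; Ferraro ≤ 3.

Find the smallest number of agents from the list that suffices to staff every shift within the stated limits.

3

10 slots to fill and no one can take more than 4, so at least ⌈10/4⌉ = 3 agents are needed.
Rivera, Dubois, and Ueda alone can cover everything: Shift 1→Rivera, Shift 2→Dubois, Shift 3→Rivera, Shift 4→Ueda, Shift 5→Dubois, Shift 6→Dubois, Shift 7→Ueda, Shift 8→Ueda, Shift 9→Dubois, Shift 10→Ueda.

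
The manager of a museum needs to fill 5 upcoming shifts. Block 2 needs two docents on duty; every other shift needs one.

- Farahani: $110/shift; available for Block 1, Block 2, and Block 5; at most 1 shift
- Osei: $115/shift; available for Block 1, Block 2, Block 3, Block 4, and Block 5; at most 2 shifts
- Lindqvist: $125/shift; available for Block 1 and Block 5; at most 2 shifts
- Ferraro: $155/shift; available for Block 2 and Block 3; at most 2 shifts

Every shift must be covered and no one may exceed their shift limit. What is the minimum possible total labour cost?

$745

Block 4 can only be covered by Osei, so that assignment is forced.
Picking the cheapest available docent for each shift independently would cost $675, but that ignores the shift limits.
An optimal schedule: Block 1→Lindqvist, Block 2→Farahani+Ferraro, Block 3→Osei, Block 4→Osei, Block 5→Lindqvist.
Total: 125 + 110 + 155 + 115 + 115 + 125 = $745.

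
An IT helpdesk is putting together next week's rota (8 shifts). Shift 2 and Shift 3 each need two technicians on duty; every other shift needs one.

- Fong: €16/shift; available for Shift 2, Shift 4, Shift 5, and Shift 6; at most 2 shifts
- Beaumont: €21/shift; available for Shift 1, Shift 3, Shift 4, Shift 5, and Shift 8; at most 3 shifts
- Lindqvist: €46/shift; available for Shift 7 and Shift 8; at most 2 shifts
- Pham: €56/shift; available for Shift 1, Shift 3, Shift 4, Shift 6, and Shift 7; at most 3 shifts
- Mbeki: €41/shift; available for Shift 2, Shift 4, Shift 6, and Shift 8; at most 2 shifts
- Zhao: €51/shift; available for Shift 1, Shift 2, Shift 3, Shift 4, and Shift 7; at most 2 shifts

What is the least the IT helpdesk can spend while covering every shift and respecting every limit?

Picking the cheapest available technician for each shift independently would cost €265, but that ignores the shift limits.
An optimal schedule: Shift 1→Beaumont, Shift 2→Fong+Mbeki, Shift 3→Beaumont+Zhao, Shift 4→Beaumont, Shift 5→Fong, Shift 6→Mbeki, Shift 7→Lindqvist, Shift 8→Lindqvist.
Total: 21 + 16 + 41 + 21 + 51 + 21 + 16 + 41 + 46 + 46 = €320.

€320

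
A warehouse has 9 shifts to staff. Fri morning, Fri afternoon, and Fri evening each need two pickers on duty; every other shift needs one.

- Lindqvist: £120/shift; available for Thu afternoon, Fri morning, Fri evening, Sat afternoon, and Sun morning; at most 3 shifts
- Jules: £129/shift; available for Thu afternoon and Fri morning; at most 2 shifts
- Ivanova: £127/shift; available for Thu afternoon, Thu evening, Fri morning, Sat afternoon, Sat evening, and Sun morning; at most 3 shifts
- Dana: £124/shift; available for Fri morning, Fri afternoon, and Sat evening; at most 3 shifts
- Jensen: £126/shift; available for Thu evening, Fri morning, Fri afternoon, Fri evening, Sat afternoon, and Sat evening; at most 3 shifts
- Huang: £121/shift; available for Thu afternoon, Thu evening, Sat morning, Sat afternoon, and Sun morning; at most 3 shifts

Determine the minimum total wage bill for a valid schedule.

£1473

Fri afternoon can only be covered by Dana and Jensen, so that assignment is forced.
Fri evening can only be covered by Lindqvist and Jensen, so that assignment is forced.
Sat morning can only be covered by Huang, so that assignment is forced.
Picking the cheapest available picker for each shift independently would cost £1466, but that ignores the shift limits.
An optimal schedule: Thu afternoon→Lindqvist, Thu evening→Huang, Fri morning→Dana+Jensen, Fri afternoon→Dana+Jensen, Fri evening→Lindqvist+Jensen, Sat morning→Huang, Sat afternoon→Huang, Sat evening→Dana, Sun morning→Lindqvist.
Total: 120 + 121 + 124 + 126 + 124 + 126 + 120 + 126 + 121 + 121 + 124 + 120 = £1473.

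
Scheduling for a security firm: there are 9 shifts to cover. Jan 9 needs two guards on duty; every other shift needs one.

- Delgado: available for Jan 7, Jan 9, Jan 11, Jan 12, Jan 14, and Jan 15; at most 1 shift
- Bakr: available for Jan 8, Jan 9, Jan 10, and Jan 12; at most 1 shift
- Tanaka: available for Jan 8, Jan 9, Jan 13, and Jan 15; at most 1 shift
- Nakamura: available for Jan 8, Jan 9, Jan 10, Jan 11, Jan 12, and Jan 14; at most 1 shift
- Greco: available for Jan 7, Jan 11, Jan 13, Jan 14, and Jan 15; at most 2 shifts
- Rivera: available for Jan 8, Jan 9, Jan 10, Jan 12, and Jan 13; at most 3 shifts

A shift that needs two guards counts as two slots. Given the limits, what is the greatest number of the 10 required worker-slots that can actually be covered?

Total capacity across all guards is 1+1+1+1+2+3 = 9, and 10 slots are needed, so at most 9 can be filled.
An assignment achieving 9: Jan 7→Delgado, Jan 8→Rivera, Jan 9→Rivera, Jan 10→Bakr, Jan 11→Nakamura, Jan 12→Rivera, Jan 13→Tanaka, Jan 14→Greco, Jan 15→Greco.
Loads: Delgado 1/1, Bakr 1/1, Tanaka 1/1, Nakamura 1/1, Greco 2/2, Rivera 3/3.

9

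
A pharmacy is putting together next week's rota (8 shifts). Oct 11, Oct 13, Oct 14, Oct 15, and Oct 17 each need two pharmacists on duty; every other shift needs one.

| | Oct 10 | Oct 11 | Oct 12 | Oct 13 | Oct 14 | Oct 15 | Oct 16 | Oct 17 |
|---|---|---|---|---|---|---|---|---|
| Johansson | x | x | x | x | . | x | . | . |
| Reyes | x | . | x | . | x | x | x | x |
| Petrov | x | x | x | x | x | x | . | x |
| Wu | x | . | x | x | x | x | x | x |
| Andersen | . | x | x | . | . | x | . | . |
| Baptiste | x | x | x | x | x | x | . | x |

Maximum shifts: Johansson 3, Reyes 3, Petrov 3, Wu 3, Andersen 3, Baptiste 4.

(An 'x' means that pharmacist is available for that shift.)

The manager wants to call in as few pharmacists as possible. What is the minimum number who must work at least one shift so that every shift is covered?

4

13 slots to fill and no one can take more than 4, so at least ⌈13/4⌉ = 4 pharmacists are needed.
Johansson, Reyes, Petrov, and Baptiste alone can cover everything: Oct 10→Baptiste, Oct 11→Johansson+Petrov, Oct 12→Baptiste, Oct 13→Johansson+Petrov, Oct 14→Reyes+Petrov, Oct 15→Johansson+Baptiste, Oct 16→Reyes, Oct 17→Reyes+Baptiste.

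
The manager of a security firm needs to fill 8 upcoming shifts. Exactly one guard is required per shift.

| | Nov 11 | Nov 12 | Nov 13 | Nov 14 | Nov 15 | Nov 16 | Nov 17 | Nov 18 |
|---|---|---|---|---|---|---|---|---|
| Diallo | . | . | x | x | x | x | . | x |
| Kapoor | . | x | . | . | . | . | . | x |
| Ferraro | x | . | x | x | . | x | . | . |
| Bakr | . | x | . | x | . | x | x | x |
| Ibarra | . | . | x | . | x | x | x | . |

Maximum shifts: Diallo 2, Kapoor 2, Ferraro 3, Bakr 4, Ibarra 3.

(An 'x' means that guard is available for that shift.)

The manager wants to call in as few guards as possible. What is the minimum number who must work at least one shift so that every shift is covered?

3

8 slots to fill and no one can take more than 4, so at least ⌈8/4⌉ = 2 guards are needed.
Any 2 guards together have capacity at most 4+3 = 7 < 8 slots, so 2 can never suffice.
Diallo, Ferraro, and Bakr alone can cover everything: Nov 11→Ferraro, Nov 12→Bakr, Nov 13→Diallo, Nov 14→Ferraro, Nov 15→Diallo, Nov 16→Ferraro, Nov 17→Bakr, Nov 18→Bakr.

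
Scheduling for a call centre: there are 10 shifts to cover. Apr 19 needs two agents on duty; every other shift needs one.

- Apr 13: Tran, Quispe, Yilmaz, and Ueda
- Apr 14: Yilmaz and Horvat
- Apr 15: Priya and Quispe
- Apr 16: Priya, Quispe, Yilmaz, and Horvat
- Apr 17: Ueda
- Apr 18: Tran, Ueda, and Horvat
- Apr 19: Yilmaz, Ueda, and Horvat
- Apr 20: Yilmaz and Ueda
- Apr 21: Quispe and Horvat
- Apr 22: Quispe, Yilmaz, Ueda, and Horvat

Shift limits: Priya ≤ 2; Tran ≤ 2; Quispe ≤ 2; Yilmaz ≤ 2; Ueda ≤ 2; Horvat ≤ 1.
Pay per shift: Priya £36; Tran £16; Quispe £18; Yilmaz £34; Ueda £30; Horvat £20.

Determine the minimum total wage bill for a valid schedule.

£288

Apr 17 can only be covered by Ueda, so that assignment is forced.
Picking the cheapest available agent for each shift independently would cost £234, but that ignores the shift limits.
An optimal schedule: Apr 13→Tran, Apr 14→Yilmaz, Apr 15→Priya, Apr 16→Priya, Apr 17→Ueda, Apr 18→Tran, Apr 19→Ueda+Horvat, Apr 20→Yilmaz, Apr 21→Quispe, Apr 22→Quispe.
Total: 16 + 34 + 36 + 36 + 30 + 16 + 30 + 20 + 34 + 18 + 18 = £288.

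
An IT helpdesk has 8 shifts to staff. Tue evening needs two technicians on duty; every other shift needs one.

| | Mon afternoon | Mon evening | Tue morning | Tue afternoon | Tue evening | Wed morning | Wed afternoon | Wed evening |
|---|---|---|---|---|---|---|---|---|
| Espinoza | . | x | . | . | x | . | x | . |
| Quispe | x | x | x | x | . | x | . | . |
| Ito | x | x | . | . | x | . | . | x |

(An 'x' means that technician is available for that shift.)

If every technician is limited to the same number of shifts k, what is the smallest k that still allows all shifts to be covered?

With 3 technicians and 9 worker-slots to fill, someone must work at least ⌈9/3⌉ = 3 shifts, so k ≥ 3.
k = 3 works: Mon afternoon→Ito, Mon evening→Espinoza, Tue morning→Quispe, Tue afternoon→Quispe, Tue evening→Espinoza+Ito, Wed morning→Quispe, Wed afternoon→Espinoza, Wed evening→Ito.
Loads: Espinoza 3, Quispe 3, Ito 3 — all ≤ 3.

3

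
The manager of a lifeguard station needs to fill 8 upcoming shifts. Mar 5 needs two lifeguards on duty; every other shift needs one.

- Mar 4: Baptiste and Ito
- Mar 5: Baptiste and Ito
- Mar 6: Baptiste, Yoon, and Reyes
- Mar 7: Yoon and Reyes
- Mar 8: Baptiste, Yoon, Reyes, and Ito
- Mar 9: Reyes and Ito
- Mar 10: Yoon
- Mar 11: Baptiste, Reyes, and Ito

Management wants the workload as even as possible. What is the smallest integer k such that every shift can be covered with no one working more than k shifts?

With 4 lifeguards and 9 worker-slots to fill, someone must work at least ⌈9/4⌉ = 3 shifts, so k ≥ 3.
k = 3 works: Mar 4→Baptiste, Mar 5→Baptiste+Ito, Mar 6→Baptiste, Mar 7→Yoon, Mar 8→Yoon, Mar 9→Reyes, Mar 10→Yoon, Mar 11→Reyes.
Loads: Baptiste 3, Yoon 3, Reyes 2, Ito 1 — all ≤ 3.

3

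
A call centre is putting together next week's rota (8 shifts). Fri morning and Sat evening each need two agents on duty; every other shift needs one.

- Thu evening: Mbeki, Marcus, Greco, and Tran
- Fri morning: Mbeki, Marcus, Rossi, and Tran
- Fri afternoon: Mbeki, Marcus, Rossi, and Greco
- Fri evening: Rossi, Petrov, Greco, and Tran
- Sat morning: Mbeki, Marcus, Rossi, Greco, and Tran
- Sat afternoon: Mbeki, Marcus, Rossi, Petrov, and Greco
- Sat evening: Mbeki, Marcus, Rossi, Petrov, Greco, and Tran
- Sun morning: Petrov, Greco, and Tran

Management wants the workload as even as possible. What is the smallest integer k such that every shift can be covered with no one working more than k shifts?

2

With 6 agents and 10 worker-slots to fill, someone must work at least ⌈10/6⌉ = 2 shifts, so k ≥ 2.
k = 2 works: Thu evening→Mbeki, Fri morning→Rossi+Tran, Fri afternoon→Mbeki, Fri evening→Rossi, Sat morning→Marcus, Sat afternoon→Marcus, Sat evening→Petrov+Greco, Sun morning→Petrov.
Loads: Mbeki 2, Marcus 2, Rossi 2, Petrov 2, Greco 1, Tran 1 — all ≤ 2.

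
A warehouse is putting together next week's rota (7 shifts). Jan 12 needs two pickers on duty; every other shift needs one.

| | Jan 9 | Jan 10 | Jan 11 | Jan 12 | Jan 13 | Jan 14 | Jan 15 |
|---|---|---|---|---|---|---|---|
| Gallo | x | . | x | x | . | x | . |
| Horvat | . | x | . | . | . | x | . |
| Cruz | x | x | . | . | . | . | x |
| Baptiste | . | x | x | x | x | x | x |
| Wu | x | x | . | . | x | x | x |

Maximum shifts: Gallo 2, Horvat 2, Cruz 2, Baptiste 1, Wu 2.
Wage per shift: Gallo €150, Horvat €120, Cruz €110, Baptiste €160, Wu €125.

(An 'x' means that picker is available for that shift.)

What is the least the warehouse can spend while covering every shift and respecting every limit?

€1045

Jan 12 can only be covered by Gallo and Baptiste, so that assignment is forced.
Picking the cheapest available picker for each shift independently would cost €1035, but that ignores the shift limits.
An optimal schedule: Jan 9→Cruz, Jan 10→Horvat, Jan 11→Gallo, Jan 12→Gallo+Baptiste, Jan 13→Wu, Jan 14→Horvat, Jan 15→Cruz.
Total: 110 + 120 + 150 + 150 + 160 + 125 + 120 + 110 = €1045.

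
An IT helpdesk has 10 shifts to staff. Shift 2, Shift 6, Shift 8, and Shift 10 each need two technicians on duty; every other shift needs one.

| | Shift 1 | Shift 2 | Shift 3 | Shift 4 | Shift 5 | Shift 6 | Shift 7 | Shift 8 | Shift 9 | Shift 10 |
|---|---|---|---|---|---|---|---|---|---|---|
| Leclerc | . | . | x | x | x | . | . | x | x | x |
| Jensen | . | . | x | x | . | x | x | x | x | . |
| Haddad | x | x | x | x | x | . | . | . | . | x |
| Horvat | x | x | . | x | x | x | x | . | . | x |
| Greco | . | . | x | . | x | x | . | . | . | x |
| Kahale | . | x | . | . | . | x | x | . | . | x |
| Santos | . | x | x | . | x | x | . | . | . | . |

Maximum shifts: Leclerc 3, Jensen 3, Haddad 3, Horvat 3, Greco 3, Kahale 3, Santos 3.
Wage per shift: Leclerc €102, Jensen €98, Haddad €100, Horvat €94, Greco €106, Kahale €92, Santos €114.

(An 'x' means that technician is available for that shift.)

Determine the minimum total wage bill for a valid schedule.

Shift 8 can only be covered by Leclerc and Jensen, so that assignment is forced.
Picking the cheapest available technician for each shift independently would cost €1328, but that ignores the shift limits.
An optimal schedule: Shift 1→Horvat, Shift 2→Kahale+Haddad, Shift 3→Jensen, Shift 4→Horvat, Shift 5→Haddad, Shift 6→Kahale+Horvat, Shift 7→Kahale, Shift 8→Jensen+Leclerc, Shift 9→Jensen, Shift 10→Haddad+Leclerc.
Total: 94 + 92 + 100 + 98 + 94 + 100 + 92 + 94 + 92 + 98 + 102 + 98 + 100 + 102 = €1356.

€1356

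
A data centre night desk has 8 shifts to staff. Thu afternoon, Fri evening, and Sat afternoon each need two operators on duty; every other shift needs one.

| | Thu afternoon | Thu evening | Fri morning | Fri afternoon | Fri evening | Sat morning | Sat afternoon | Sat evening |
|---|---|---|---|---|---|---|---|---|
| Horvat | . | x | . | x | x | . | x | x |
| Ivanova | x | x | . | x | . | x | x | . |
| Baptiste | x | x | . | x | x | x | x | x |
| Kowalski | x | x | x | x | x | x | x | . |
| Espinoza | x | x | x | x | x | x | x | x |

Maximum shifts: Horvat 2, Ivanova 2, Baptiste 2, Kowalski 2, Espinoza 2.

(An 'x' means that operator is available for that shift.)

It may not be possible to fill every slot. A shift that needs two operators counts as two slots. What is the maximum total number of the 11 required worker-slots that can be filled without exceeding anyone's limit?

10

Total capacity across all operators is 2+2+2+2+2 = 10, and 11 slots are needed, so at most 10 can be filled.
An assignment achieving 10: Thu afternoon→Ivanova+Baptiste, Thu evening→Kowalski, Fri morning→Kowalski, Fri afternoon→Espinoza, Fri evening→Horvat+Baptiste, Sat morning→Ivanova, Sat afternoon→Espinoza, Sat evening→Horvat.
Loads: Horvat 2/2, Ivanova 2/2, Baptiste 2/2, Kowalski 2/2, Espinoza 2/2.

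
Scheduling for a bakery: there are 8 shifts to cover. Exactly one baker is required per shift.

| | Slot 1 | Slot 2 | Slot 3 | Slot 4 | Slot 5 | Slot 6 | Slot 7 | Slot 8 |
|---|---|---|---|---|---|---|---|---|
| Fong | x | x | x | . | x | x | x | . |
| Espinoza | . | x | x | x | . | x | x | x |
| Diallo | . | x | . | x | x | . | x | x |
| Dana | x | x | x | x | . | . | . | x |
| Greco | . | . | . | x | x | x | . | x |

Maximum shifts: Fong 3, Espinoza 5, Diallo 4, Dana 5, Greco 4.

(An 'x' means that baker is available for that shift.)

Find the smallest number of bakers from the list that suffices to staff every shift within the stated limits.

2

8 slots to fill and no one can take more than 5, so at least ⌈8/5⌉ = 2 bakers are needed.
Fong and Espinoza alone can cover everything: Slot 1→Fong, Slot 2→Fong, Slot 3→Espinoza, Slot 4→Espinoza, Slot 5→Fong, Slot 6→Espinoza, Slot 7→Espinoza, Slot 8→Espinoza.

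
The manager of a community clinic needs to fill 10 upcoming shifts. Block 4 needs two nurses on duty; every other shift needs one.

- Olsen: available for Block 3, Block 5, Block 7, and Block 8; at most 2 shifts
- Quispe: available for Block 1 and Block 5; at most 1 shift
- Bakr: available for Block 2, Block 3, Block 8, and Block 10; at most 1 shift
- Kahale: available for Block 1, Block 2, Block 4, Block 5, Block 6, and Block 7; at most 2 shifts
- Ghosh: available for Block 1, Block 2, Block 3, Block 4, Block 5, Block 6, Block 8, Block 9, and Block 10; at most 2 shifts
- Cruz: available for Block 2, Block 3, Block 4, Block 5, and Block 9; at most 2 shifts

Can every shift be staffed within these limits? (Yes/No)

Total capacity is 2+1+1+2+2+2 = 10 but 11 worker-slots are needed — infeasible.

No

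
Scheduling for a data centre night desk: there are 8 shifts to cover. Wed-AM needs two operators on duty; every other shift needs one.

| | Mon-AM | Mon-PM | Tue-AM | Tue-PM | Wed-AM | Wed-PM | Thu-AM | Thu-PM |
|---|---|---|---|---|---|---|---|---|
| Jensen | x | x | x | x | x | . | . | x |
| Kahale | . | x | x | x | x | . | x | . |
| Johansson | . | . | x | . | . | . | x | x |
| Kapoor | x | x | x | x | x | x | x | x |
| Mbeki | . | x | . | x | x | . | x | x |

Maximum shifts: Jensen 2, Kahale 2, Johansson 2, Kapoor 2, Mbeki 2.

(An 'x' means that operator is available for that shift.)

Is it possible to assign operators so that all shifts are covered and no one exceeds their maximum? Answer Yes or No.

Wed-PM can only be covered by Kapoor, so that assignment is forced.
One valid schedule: Mon-AM→Jensen, Mon-PM→Jensen, Tue-AM→Kahale, Tue-PM→Kahale, Wed-AM→Kapoor+Mbeki, Wed-PM→Kapoor, Thu-AM→Johansson, Thu-PM→Johansson.
Loads: Jensen 2/2, Kahale 2/2, Johansson 2/2, Kapoor 2/2, Mbeki 1/2 — all within limits.

Yes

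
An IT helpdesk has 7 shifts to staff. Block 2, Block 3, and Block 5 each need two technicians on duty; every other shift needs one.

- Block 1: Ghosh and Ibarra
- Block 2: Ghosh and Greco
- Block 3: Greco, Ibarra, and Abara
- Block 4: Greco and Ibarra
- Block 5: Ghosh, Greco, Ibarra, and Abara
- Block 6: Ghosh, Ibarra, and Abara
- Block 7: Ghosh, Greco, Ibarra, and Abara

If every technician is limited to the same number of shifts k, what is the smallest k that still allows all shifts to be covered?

3

With 4 technicians and 10 worker-slots to fill, someone must work at least ⌈10/4⌉ = 3 shifts, so k ≥ 3.
k = 3 works: Block 1→Ghosh, Block 2→Ghosh+Greco, Block 3→Greco+Ibarra, Block 4→Greco, Block 5→Ibarra+Abara, Block 6→Ghosh, Block 7→Ibarra.
Loads: Ghosh 3, Greco 3, Ibarra 3, Abara 1 — all ≤ 3.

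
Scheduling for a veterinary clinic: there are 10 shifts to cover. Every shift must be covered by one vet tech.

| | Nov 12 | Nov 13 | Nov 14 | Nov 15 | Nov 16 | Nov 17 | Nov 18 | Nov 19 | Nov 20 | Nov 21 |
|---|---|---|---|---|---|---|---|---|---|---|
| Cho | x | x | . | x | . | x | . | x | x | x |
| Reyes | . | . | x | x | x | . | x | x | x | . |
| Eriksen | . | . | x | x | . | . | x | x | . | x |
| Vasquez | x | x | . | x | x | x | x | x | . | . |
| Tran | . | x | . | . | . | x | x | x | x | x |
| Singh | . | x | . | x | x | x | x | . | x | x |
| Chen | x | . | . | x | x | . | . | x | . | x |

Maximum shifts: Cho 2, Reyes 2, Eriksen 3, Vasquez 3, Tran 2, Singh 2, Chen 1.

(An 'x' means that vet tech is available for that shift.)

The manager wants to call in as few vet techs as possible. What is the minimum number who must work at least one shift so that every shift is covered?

4

10 slots to fill and no one can take more than 3, so at least ⌈10/3⌉ = 4 vet techs are needed.
Cho, Reyes, Eriksen, and Vasquez alone can cover everything: Nov 12→Cho, Nov 13→Cho, Nov 14→Reyes, Nov 15→Eriksen, Nov 16→Vasquez, Nov 17→Vasquez, Nov 18→Eriksen, Nov 19→Vasquez, Nov 20→Reyes, Nov 21→Eriksen.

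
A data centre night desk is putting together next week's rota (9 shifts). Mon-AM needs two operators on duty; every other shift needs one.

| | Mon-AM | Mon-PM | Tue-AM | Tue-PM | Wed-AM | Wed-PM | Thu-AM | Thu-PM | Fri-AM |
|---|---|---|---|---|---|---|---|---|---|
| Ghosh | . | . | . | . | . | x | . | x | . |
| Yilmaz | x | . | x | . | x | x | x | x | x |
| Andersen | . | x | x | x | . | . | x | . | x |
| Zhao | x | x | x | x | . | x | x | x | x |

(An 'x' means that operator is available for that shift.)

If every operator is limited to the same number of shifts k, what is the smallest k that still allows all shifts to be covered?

3

With 4 operators and 10 worker-slots to fill, someone must work at least ⌈10/4⌉ = 3 shifts, so k ≥ 3.
k = 3 works: Mon-AM→Yilmaz+Zhao, Mon-PM→Andersen, Tue-AM→Yilmaz, Tue-PM→Andersen, Wed-AM→Yilmaz, Wed-PM→Ghosh, Thu-AM→Andersen, Thu-PM→Ghosh, Fri-AM→Zhao.
Loads: Ghosh 2, Yilmaz 3, Andersen 3, Zhao 2 — all ≤ 3.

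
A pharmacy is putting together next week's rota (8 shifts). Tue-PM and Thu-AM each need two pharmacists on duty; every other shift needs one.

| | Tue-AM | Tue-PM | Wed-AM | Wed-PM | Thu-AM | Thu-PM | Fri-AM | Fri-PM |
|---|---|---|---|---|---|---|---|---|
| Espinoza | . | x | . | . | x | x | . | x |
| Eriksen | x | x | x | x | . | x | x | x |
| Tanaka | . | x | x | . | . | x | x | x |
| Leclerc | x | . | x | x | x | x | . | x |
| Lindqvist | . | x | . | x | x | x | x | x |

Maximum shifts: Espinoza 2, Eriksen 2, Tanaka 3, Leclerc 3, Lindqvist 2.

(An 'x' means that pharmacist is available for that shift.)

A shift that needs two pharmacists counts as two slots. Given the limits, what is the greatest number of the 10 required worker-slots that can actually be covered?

10

Total capacity across all pharmacists is 2+2+3+3+2 = 12, and 10 slots are needed, so at most 10 can be filled.
An assignment achieving 10: Tue-AM→Eriksen, Tue-PM→Espinoza+Tanaka, Wed-AM→Eriksen, Wed-PM→Leclerc, Thu-AM→Espinoza+Leclerc, Thu-PM→Tanaka, Fri-AM→Tanaka, Fri-PM→Leclerc.
Loads: Espinoza 2/2, Eriksen 2/2, Tanaka 3/3, Leclerc 3/3, Lindqvist 0/2.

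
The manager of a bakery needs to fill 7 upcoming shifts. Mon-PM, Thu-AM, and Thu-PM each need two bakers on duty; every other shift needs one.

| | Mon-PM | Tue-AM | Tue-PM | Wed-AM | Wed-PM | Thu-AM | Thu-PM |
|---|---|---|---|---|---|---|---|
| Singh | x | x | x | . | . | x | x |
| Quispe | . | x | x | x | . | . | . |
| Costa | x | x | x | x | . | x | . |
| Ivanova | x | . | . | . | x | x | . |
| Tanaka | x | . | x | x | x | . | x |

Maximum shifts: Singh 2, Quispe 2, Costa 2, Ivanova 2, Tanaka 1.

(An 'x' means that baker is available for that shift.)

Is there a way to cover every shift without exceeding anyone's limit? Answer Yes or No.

Total capacity is 2+2+2+2+1 = 9 but 10 worker-slots are needed — infeasible.

No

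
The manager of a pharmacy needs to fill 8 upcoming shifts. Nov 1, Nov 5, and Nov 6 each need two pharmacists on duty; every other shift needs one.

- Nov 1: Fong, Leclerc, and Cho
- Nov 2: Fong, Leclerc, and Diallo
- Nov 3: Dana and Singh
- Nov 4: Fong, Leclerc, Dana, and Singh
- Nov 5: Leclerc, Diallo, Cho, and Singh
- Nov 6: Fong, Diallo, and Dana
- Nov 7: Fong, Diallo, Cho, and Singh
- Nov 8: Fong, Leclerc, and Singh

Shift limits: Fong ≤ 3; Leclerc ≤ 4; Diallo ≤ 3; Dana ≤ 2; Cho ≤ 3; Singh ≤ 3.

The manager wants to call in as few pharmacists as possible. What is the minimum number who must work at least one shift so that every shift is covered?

4

11 slots to fill and no one can take more than 4, so at least ⌈11/4⌉ = 3 pharmacists are needed.
Any 3 pharmacists together have capacity at most 4+3+3 = 10 < 11 slots, so 3 can never suffice.
Fong, Leclerc, Diallo, and Dana alone can cover everything: Nov 1→Fong+Leclerc, Nov 2→Leclerc, Nov 3→Dana, Nov 4→Leclerc, Nov 5→Leclerc+Diallo, Nov 6→Diallo+Dana, Nov 7→Fong, Nov 8→Fong.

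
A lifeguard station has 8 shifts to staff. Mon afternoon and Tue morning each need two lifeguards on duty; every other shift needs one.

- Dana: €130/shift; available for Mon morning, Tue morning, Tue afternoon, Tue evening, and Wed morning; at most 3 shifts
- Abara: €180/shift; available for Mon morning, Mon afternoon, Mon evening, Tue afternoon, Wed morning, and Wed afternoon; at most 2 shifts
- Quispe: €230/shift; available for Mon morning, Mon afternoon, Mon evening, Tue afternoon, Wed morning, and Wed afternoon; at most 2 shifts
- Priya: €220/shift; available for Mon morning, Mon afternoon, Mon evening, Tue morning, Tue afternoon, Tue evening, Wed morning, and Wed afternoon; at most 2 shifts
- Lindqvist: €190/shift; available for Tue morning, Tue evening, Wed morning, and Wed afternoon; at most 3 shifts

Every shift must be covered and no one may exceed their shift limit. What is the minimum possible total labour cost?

€1760

Picking the cheapest available lifeguard for each shift independently would cost €1600, but that ignores the shift limits.
An optimal schedule: Mon morning→Dana, Mon afternoon→Abara+Priya, Mon evening→Abara, Tue morning→Dana+Lindqvist, Tue afternoon→Priya, Tue evening→Dana, Wed morning→Lindqvist, Wed afternoon→Lindqvist.
Total: 130 + 180 + 220 + 180 + 130 + 190 + 220 + 130 + 190 + 190 = €1760.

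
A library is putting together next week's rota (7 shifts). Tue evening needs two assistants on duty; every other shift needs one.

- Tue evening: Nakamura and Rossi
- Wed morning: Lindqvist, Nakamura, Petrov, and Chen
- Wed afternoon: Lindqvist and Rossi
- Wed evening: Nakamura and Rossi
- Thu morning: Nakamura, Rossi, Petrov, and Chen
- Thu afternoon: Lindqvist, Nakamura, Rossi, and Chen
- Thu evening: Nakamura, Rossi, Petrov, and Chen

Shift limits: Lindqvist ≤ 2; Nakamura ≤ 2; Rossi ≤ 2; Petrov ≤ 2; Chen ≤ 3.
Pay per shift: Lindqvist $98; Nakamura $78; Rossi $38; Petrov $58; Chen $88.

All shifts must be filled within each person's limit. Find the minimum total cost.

Tue evening can only be covered by Nakamura and Rossi, so that assignment is forced.
Picking the cheapest available assistant for each shift independently would cost $364, but that ignores the shift limits.
An optimal schedule: Tue evening→Rossi+Nakamura, Wed morning→Petrov, Wed afternoon→Rossi, Wed evening→Nakamura, Thu morning→Petrov, Thu afternoon→Chen, Thu evening→Chen.
Total: 38 + 78 + 58 + 38 + 78 + 58 + 88 + 88 = $524.

$524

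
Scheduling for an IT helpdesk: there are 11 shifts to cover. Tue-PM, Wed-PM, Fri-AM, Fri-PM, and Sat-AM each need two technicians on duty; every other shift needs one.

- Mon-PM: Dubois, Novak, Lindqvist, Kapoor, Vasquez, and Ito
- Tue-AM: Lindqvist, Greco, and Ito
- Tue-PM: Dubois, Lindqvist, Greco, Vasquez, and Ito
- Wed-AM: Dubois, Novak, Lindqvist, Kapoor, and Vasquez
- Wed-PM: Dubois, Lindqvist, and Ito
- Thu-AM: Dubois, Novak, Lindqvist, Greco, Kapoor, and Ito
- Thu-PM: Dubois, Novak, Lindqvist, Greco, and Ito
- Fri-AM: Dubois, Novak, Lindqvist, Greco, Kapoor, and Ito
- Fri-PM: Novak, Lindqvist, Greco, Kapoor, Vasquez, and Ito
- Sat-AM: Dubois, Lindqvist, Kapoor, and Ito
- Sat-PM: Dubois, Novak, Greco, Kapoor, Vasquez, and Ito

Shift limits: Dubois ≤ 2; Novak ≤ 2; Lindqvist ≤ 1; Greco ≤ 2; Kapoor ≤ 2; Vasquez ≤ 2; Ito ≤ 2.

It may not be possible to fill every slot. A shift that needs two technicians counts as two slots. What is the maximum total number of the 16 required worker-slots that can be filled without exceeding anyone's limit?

13

Total capacity across all technicians is 2+2+1+2+2+2+2 = 13, and 16 slots are needed, so at most 13 can be filled.
An assignment achieving 13: Mon-PM→Kapoor, Tue-AM→Lindqvist, Tue-PM→Greco+Vasquez, Wed-AM→Novak, Wed-PM→Dubois+Ito, Thu-AM→Greco, Thu-PM→Novak, Fri-AM→Ito, Fri-PM→Vasquez, Sat-AM→Dubois+Kapoor.
Loads: Dubois 2/2, Novak 2/2, Lindqvist 1/1, Greco 2/2, Kapoor 2/2, Vasquez 2/2, Ito 2/2.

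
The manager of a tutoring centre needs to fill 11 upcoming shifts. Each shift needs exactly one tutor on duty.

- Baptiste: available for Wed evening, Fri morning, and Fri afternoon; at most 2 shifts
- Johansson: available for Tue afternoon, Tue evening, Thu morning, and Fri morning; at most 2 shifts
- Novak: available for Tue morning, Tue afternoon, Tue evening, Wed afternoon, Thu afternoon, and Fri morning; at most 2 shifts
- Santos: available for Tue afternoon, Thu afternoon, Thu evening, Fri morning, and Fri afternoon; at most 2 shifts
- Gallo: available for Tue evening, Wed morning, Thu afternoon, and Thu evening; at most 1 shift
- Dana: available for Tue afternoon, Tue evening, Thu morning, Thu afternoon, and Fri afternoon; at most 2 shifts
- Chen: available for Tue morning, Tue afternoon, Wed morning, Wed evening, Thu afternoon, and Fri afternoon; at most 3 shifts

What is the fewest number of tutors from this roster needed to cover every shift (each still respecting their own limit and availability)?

5

11 slots to fill and no one can take more than 3, so at least ⌈11/3⌉ = 4 tutors are needed.
Any 4 tutors together have capacity at most 3+2+2+2 = 9 < 11 slots, so 4 can never suffice.
Baptiste, Johansson, Novak, Santos, and Chen alone can cover everything: Tue morning→Novak, Tue afternoon→Chen, Tue evening→Johansson, Wed morning→Chen, Wed afternoon→Novak, Wed evening→Baptiste, Thu morning→Johansson, Thu afternoon→Santos, Thu evening→Santos, Fri morning→Baptiste, Fri afternoon→Chen.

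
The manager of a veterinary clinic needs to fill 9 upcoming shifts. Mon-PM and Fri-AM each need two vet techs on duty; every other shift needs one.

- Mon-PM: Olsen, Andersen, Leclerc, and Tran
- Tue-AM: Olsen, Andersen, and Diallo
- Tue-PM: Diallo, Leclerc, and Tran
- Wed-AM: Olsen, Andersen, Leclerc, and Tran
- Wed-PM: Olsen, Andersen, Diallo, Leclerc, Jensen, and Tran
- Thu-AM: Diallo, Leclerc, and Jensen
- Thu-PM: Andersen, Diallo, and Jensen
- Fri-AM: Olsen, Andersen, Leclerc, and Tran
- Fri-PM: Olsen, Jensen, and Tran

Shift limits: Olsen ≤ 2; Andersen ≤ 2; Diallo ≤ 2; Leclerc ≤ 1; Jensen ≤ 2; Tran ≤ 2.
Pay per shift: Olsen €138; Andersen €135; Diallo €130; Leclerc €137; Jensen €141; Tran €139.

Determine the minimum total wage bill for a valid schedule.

Picking the cheapest available vet tech for each shift independently would cost €1467, but that ignores the shift limits.
An optimal schedule: Mon-PM→Andersen+Tran, Tue-AM→Olsen, Tue-PM→Diallo, Wed-AM→Olsen, Wed-PM→Jensen, Thu-AM→Diallo, Thu-PM→Andersen, Fri-AM→Leclerc+Tran, Fri-PM→Jensen.
Total: 135 + 139 + 138 + 130 + 138 + 141 + 130 + 135 + 137 + 139 + 141 = €1503.

€1503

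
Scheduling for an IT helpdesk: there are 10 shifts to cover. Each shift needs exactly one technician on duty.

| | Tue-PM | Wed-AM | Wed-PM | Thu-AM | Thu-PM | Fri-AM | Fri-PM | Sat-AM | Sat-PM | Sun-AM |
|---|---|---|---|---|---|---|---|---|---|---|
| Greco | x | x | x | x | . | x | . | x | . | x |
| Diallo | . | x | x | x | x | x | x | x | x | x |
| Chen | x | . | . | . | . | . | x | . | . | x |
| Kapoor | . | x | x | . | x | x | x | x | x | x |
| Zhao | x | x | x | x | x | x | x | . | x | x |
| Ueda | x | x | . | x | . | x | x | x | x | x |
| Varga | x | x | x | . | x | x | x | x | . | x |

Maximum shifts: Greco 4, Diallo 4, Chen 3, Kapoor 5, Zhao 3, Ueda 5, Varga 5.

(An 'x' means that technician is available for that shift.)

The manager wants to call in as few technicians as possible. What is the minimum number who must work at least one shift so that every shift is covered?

10 slots to fill and no one can take more than 5, so at least ⌈10/5⌉ = 2 technicians are needed.
Kapoor and Ueda alone can cover everything: Tue-PM→Ueda, Wed-AM→Kapoor, Wed-PM→Kapoor, Thu-AM→Ueda, Thu-PM→Kapoor, Fri-AM→Kapoor, Fri-PM→Kapoor, Sat-AM→Ueda, Sat-PM→Ueda, Sun-AM→Ueda.

2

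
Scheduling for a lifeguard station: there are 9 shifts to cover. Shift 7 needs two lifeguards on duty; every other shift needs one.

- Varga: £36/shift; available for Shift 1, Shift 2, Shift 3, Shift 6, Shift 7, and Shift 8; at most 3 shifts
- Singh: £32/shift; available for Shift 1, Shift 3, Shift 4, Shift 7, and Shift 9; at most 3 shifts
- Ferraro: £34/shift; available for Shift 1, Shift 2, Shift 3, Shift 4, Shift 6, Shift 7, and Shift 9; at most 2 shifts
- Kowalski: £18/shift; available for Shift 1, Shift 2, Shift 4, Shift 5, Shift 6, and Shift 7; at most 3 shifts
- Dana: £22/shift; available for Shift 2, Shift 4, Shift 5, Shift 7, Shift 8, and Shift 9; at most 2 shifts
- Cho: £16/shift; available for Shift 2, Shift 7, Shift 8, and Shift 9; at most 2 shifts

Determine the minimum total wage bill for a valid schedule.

£226

Picking the cheapest available lifeguard for each shift independently would cost £186, but that ignores the shift limits.
An optimal schedule: Shift 1→Kowalski, Shift 2→Cho, Shift 3→Singh, Shift 4→Dana, Shift 5→Kowalski, Shift 6→Kowalski, Shift 7→Dana+Singh, Shift 8→Cho, Shift 9→Singh.
Total: 18 + 16 + 32 + 22 + 18 + 18 + 22 + 32 + 16 + 32 = £226.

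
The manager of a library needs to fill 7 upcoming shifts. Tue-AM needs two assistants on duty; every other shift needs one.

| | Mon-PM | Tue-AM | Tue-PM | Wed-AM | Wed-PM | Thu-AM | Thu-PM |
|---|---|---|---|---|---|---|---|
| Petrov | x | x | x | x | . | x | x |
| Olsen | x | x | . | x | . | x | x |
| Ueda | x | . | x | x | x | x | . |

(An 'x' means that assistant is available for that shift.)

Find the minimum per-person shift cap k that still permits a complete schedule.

3

With 3 assistants and 8 worker-slots to fill, someone must work at least ⌈8/3⌉ = 3 shifts, so k ≥ 3.
k = 3 works: Mon-PM→Olsen, Tue-AM→Petrov+Olsen, Tue-PM→Petrov, Wed-AM→Olsen, Wed-PM→Ueda, Thu-AM→Ueda, Thu-PM→Petrov.
Loads: Petrov 3, Olsen 3, Ueda 2 — all ≤ 3.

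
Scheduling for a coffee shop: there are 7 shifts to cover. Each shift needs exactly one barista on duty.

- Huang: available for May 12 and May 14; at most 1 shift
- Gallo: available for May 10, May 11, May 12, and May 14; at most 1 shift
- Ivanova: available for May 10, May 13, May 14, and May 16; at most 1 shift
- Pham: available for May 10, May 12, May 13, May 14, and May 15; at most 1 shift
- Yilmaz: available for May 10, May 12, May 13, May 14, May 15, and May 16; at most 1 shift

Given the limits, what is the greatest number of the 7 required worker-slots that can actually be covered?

Total capacity across all baristas is 1+1+1+1+1 = 5, and 7 slots are needed, so at most 5 can be filled.
An assignment achieving 5: May 11→Gallo, May 12→Huang, May 13→Yilmaz, May 15→Pham, May 16→Ivanova.
Loads: Huang 1/1, Gallo 1/1, Ivanova 1/1, Pham 1/1, Yilmaz 1/1.

5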